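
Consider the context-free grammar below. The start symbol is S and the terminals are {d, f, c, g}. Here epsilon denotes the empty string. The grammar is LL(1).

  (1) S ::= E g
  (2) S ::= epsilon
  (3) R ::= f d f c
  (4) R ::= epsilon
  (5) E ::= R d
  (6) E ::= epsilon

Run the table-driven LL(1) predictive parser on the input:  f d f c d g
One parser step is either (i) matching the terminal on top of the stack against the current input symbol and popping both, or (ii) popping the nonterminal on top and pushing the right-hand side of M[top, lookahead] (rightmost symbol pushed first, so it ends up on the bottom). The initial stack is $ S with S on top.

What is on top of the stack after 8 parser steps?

g

step 1: stack=$ S  input=f d f c d g $  — expand S ::= E g
step 2: stack=$ g E  input=f d f c d g $  — expand E ::= R d
step 3: stack=$ g d R  input=f d f c d g $  — expand R ::= f d f c
step 4: stack=$ g d c f d f  input=f d f c d g $  — match f
step 5: stack=$ g d c f d  input=d f c d g $  — match d
step 6: stack=$ g d c f  input=f c d g $  — match f
step 7: stack=$ g d c  input=c d g $  — match c
step 8: stack=$ g d  input=d g $  — match d
Stack after step 8: $ g (top = g).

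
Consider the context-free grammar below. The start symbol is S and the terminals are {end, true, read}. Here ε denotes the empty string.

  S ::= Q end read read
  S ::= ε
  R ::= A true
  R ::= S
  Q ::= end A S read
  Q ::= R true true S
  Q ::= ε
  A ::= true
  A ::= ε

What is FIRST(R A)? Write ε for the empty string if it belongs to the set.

FIRST(A): from A::=true we get {true}; from A::=ε we get {ε}. So FIRST(A) = {ε, true}.
FIRST(S): from S::=Q end read read we get {end, true}; from S::=ε we get {ε}. So FIRST(S) = {ε, end, true}.
FIRST(R): from R::=A true we get {true}; from R::=S we get {ε, end, true}. So FIRST(R) = {ε, end, true}.
FIRST(Q): from Q::=end A S read we get {end}; from Q::=R true true S we get {end, true}; from Q::=ε we get {ε}. So FIRST(Q) = {ε, end, true}.
FIRST(R A): take FIRST of each symbol in turn, carrying on past any symbol whose FIRST contains ε; result {ε, end, true}.

{ε, end, true}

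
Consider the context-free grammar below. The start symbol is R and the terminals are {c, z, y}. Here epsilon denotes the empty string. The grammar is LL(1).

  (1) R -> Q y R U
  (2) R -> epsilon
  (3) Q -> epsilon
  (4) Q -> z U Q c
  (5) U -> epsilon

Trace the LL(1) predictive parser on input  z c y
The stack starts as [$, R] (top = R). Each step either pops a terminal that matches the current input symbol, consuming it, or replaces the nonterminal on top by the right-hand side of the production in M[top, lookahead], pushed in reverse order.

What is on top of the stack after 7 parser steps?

step 1: stack=$ R  input=z c y $  — expand R -> Q y R U
step 2: stack=$ U R y Q  input=z c y $  — expand Q -> z U Q c
step 3: stack=$ U R y c Q U z  input=z c y $  — match z
step 4: stack=$ U R y c Q U  input=c y $  — expand U -> epsilon
step 5: stack=$ U R y c Q  input=c y $  — expand Q -> epsilon
step 6: stack=$ U R y c  input=c y $  — match c
step 7: stack=$ U R y  input=y $  — match y
Stack after step 7: $ U R (top = R).

R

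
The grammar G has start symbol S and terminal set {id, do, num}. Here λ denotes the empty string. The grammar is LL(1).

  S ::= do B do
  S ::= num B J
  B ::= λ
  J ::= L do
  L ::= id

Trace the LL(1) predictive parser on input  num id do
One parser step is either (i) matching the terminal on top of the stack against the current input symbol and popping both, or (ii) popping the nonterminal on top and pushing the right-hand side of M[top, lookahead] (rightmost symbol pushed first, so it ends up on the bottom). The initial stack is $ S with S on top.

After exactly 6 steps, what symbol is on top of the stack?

do

step 1: stack=$ S  input=num id do $  — expand S ::= num B J
step 2: stack=$ J B num  input=num id do $  — match num
step 3: stack=$ J B  input=id do $  — expand B ::= λ
step 4: stack=$ J  input=id do $  — expand J ::= L do
step 5: stack=$ do L  input=id do $  — expand L ::= id
step 6: stack=$ do id  input=id do $  — match id
Stack after step 6: $ do (top = do).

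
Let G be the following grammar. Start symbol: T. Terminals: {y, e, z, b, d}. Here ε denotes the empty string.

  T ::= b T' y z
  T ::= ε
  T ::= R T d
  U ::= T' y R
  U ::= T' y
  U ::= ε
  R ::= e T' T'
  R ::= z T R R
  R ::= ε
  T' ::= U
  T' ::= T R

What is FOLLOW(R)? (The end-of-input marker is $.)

FIRST(R): from R::=e T' T' we get {e}; from R::=z T R R we get {z}; from R::=ε we get {ε}. So FIRST(R) = {ε, e, z}.
FIRST(T): from T::=b T' y z we get {b}; from T::=ε we get {ε}; from T::=R T d we get {b, d, e, z}. So FIRST(T) = {ε, b, d, e, z}.
FIRST(U): from U::=T' y R we get {b, d, e, y, z}; from U::=T' y we get {b, d, e, y, z}; from U::=ε we get {ε}. So FIRST(U) = {ε, b, d, e, y, z}.
FIRST(T'): from T'::=U we get {ε, b, d, e, y, z}; from T'::=T R we get {ε, b, d, e, z}. So FIRST(T') = {ε, b, d, e, y, z}.
FOLLOW(T) includes $ since T is the start symbol.
FOLLOW(T): in T::=R T d, T is followed by d with FIRST {d}; in R::=z T R R, T is followed by R R with FIRST {ε, e, z}; in R::=z T R R, the suffix after T is nullable, so FOLLOW(T) ⊇ FOLLOW(R) = {b, d, e, y, z}; in T'::=T R, T is followed by R with FIRST {ε, e, z}; in T'::=T R, the suffix after T is nullable, so FOLLOW(T) ⊇ FOLLOW(T') = {b, d, e, y, z}. Thus FOLLOW(T) = {$, b, d, e, y, z}.
FOLLOW(U): in T'::=U, the suffix after U is empty, so FOLLOW(U) ⊇ FOLLOW(T') = {b, d, e, y, z}. Thus FOLLOW(U) = {b, d, e, y, z}.
FOLLOW(R): in T::=R T d, R is followed by T d with FIRST {b, d, e, z}; in U::=T' y R, the suffix after R is empty, so FOLLOW(R) ⊇ FOLLOW(U) = {b, d, e, y, z}; in R::=z T R R (occurrence 1), R is followed by R with FIRST {ε, e, z}; in R::=z T R R (occurrence 1), the suffix after R is nullable (adds nothing new); in R::=z T R R (occurrence 2), the suffix after R is empty (adds nothing new); in T'::=T R, the suffix after R is empty, so FOLLOW(R) ⊇ FOLLOW(T') = {b, d, e, y, z}. Thus FOLLOW(R) = {b, d, e, y, z}.
FOLLOW(T'): in T::=b T' y z, T' is followed by y z with FIRST {y}; in U::=T' y R, T' is followed by y R with FIRST {y}; in U::=T' y, T' is followed by y with FIRST {y}; in R::=e T' T' (occurrence 1), T' is followed by T' with FIRST {ε, b, d, e, y, z}; in R::=e T' T' (occurrence 1), the suffix after T' is nullable, so FOLLOW(T') ⊇ FOLLOW(R) = {b, d, e, y, z}; in R::=e T' T' (occurrence 2), the suffix after T' is empty, so FOLLOW(T') ⊇ FOLLOW(R) = {b, d, e, y, z}. Thus FOLLOW(T') = {b, d, e, y, z}.

{b, d, e, y, z}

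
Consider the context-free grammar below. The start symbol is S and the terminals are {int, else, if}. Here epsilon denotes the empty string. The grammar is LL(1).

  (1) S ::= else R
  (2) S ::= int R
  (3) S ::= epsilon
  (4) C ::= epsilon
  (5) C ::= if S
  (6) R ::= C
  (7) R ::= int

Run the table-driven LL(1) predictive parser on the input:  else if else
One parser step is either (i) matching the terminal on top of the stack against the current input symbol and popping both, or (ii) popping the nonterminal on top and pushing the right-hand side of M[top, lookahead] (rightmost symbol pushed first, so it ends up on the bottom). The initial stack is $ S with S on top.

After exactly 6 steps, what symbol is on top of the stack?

else

     Stack     Input           Action
  1  $ S       else if else $  expand S ::= else R
  2  $ R else  else if else $  match else
  3  $ R       if else $       expand R ::= C
  4  $ C       if else $       expand C ::= if S
  5  $ S if    if else $       match if
  6  $ S       else $          expand S ::= else R
Stack after step 6: $ R else (top = else).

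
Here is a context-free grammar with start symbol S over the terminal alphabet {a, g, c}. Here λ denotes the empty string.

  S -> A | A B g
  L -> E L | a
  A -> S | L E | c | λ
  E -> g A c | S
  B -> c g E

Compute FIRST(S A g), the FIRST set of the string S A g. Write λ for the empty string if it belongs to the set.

FIRST(B) = {c}
FIRST(S) = {λ, a, c, g}  (via A, A B g)
FIRST(E) = {λ, a, c, g}  (via S)
FIRST(L) = {a, c, g}  (via E L)
FIRST(A) = {λ, a, c, g}  (via S, L E)
FIRST(S A g): take FIRST of each symbol in turn, carrying on past any symbol whose FIRST contains λ; result {a, c, g}.

{a, c, g}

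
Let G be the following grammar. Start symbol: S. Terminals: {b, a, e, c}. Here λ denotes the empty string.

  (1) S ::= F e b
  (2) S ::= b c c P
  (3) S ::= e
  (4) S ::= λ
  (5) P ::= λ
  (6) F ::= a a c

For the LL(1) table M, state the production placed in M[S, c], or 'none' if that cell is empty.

none

FIRST(P): from P::=λ we get {λ}. So FIRST(P) = {λ}.
FIRST(F): from F::=a a c we get {a}. So FIRST(F) = {a}.
FIRST(S): from S::=F e b we get {a}; from S::=b c c P we get {b}; from S::=e we get {e}; from S::=λ we get {λ}. So FIRST(S) = {λ, a, b, e}.
FOLLOW(S) includes $ since S is the start symbol.
FOLLOW(S): S appears on no right-hand side. Thus FOLLOW(S) = {$}.
For S ::= F e b: FIRST(F e b) = {a}, so it goes in M[S, t] for t ∈ {a}.
For S ::= b c c P: FIRST(b c c P) = {b}, so it goes in M[S, t] for t ∈ {b}.
For S ::= e: FIRST(e) = {e}, so it goes in M[S, t] for t ∈ {e}.
For S ::= λ: FIRST(λ) = {λ}, so it goes in M[S, t] for t ∈ {}; since λ ∈ FIRST, also for every t ∈ FOLLOW(S) = {$}.
None of these place a production in M[S, c].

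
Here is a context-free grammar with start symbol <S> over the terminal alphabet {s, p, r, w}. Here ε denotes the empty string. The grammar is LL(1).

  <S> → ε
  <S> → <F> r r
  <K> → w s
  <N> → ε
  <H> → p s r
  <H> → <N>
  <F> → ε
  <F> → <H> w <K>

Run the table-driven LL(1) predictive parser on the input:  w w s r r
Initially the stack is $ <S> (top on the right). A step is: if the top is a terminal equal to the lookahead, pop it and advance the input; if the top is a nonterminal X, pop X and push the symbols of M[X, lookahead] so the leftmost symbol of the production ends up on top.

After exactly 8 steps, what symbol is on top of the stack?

r

     Stack            Input        Action
  1  $ <S>            w w s r r $  expand <S> → <F> r r
  2  $ r r <F>        w w s r r $  expand <F> → <H> w <K>
  3  $ r r <K> w <H>  w w s r r $  expand <H> → <N>
  4  $ r r <K> w <N>  w w s r r $  expand <N> → ε
  5  $ r r <K> w      w w s r r $  match w
  6  $ r r <K>        w s r r $    expand <K> → w s
  7  $ r r s w        w s r r $    match w
  8  $ r r s          s r r $      match s
Stack after step 8: $ r r (top = r).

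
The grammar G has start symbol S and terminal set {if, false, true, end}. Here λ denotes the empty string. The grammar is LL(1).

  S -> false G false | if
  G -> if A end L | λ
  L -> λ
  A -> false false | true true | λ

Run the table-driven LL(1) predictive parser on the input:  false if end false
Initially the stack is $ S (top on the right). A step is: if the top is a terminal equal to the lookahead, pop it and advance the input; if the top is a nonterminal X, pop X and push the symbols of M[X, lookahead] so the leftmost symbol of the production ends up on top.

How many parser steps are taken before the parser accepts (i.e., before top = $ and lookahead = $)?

8

step 1: stack=$ S  input=false if end false $  — expand S -> false G false
step 2: stack=$ false G false  input=false if end false $  — match false
step 3: stack=$ false G  input=if end false $  — expand G -> if A end L
step 4: stack=$ false L end A if  input=if end false $  — match if
step 5: stack=$ false L end A  input=end false $  — expand A -> λ
step 6: stack=$ false L end  input=end false $  — match end
step 7: stack=$ false L  input=false $  — expand L -> λ
step 8: stack=$ false  input=false $  — match false
Accept reached after 8 steps.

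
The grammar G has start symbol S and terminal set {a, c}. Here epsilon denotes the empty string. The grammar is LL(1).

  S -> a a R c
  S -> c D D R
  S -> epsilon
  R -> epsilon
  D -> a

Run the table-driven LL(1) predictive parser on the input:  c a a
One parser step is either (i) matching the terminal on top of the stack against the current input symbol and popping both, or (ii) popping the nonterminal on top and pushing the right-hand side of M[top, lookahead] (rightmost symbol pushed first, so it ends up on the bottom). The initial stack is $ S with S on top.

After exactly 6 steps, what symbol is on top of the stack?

     Stack      Input    Action
  1  $ S        c a a $  expand S -> c D D R
  2  $ R D D c  c a a $  match c
  3  $ R D D    a a $    expand D -> a
  4  $ R D a    a a $    match a
  5  $ R D      a $      expand D -> a
  6  $ R a      a $      match a
Stack after step 6: $ R (top = R).

R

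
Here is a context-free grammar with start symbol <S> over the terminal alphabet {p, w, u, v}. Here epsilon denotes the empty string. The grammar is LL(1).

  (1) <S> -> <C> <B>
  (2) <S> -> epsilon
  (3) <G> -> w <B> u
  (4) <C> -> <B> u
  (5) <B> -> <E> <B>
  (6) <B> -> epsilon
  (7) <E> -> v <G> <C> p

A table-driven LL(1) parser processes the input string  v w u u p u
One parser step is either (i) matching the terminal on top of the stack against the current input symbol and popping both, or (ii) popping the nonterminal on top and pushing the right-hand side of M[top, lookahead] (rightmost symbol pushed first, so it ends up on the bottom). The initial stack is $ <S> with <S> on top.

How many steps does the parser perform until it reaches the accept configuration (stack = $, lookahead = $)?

16

      Stack                      Input          Action
   1  $ <S>                      v w u u p u $  expand <S> -> <C> <B>
   2  $ <B> <C>                  v w u u p u $  expand <C> -> <B> u
   3  $ <B> u <B>                v w u u p u $  expand <B> -> <E> <B>
   4  $ <B> u <B> <E>            v w u u p u $  expand <E> -> v <G> <C> p
   5  $ <B> u <B> p <C> <G> v    v w u u p u $  match v
   6  $ <B> u <B> p <C> <G>      w u u p u $    expand <G> -> w <B> u
   7  $ <B> u <B> p <C> u <B> w  w u u p u $    match w
   8  $ <B> u <B> p <C> u <B>    u u p u $      expand <B> -> epsilon
   9  $ <B> u <B> p <C> u        u u p u $      match u
  10  $ <B> u <B> p <C>          u p u $        expand <C> -> <B> u
  11  $ <B> u <B> p u <B>        u p u $        expand <B> -> epsilon
  12  $ <B> u <B> p u            u p u $        match u
  13  $ <B> u <B> p              p u $          match p
  14  $ <B> u <B>                u $            expand <B> -> epsilon
  15  $ <B> u                    u $            match u
  16  $ <B>                      $              expand <B> -> epsilon
Accept reached after 16 steps.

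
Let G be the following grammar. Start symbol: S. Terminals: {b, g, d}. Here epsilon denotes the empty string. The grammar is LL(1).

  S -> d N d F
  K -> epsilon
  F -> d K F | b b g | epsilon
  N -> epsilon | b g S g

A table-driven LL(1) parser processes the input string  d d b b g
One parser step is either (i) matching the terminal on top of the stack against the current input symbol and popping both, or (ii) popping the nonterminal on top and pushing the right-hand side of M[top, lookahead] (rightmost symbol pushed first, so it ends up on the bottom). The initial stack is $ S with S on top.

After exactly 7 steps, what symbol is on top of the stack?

     Stack      Input        Action
  1  $ S        d d b b g $  expand S -> d N d F
  2  $ F d N d  d d b b g $  match d
  3  $ F d N    d b b g $    expand N -> epsilon
  4  $ F d      d b b g $    match d
  5  $ F        b b g $      expand F -> b b g
  6  $ g b b    b b g $      match b
  7  $ g b      b g $        match b
Stack after step 7: $ g (top = g).

g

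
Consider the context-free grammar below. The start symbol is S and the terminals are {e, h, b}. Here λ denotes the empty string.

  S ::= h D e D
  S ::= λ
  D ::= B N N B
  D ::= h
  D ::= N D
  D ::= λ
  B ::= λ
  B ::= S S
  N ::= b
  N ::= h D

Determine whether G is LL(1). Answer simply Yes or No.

FIRST(S) = {λ, h}
FIRST(D) = {λ, b, h}
FIRST(B) = {λ, h}
FIRST(N) = {b, h}
FOLLOW(S) = {$, b, e, h}
FOLLOW(D) = {$, b, e, h}
FOLLOW(B) = {$, b, e, h}
FOLLOW(N) = {$, b, e, h}
Cell M[B, $] receives both B ::= λ and B ::= S S — the grammar is not LL(1).

No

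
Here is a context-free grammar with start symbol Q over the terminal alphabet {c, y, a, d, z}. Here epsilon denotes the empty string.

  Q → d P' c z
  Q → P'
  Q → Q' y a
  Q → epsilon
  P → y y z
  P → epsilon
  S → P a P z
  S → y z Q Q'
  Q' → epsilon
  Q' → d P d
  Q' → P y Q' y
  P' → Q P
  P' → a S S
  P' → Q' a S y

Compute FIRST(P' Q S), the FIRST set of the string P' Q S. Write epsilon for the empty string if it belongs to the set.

{a, d, y}

FIRST(P) = {epsilon, y}
FIRST(S) = {a, y}  (via P a P z)
FIRST(Q') = {epsilon, d, y}  (via P y Q' y)
FIRST(Q) = {epsilon, a, d, y}  (via P', Q' y a)
FIRST(P') = {epsilon, a, d, y}  (via Q P, Q' a S y)
FIRST(P' Q S): take FIRST of each symbol in turn, carrying on past any symbol whose FIRST contains epsilon; result {a, d, y}.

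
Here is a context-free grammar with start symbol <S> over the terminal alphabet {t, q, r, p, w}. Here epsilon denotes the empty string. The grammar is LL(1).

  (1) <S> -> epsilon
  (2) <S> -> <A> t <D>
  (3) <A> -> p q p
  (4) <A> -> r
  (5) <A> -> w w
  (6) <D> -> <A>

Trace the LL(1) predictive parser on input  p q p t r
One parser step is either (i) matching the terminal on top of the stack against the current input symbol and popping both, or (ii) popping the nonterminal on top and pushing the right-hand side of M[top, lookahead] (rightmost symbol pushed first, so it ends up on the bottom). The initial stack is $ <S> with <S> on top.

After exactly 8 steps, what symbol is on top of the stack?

     Stack          Input        Action
  1  $ <S>          p q p t r $  expand <S> -> <A> t <D>
  2  $ <D> t <A>    p q p t r $  expand <A> -> p q p
  3  $ <D> t p q p  p q p t r $  match p
  4  $ <D> t p q    q p t r $    match q
  5  $ <D> t p      p t r $      match p
  6  $ <D> t        t r $        match t
  7  $ <D>          r $          expand <D> -> <A>
  8  $ <A>          r $          expand <A> -> r
Stack after step 8: $ r (top = r).

r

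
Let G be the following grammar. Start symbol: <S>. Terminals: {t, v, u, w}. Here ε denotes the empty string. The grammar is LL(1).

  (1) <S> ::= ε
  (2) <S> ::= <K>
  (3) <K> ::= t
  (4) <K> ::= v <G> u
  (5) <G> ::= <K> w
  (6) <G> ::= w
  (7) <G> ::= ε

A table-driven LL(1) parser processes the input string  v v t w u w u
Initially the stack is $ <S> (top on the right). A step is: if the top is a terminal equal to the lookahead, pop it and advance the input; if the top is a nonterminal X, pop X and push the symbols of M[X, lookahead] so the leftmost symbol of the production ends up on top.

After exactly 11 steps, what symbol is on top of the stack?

w

step 1: stack=$ <S>  input=v v t w u w u $  — expand <S> ::= <K>
step 2: stack=$ <K>  input=v v t w u w u $  — expand <K> ::= v <G> u
step 3: stack=$ u <G> v  input=v v t w u w u $  — match v
step 4: stack=$ u <G>  input=v t w u w u $  — expand <G> ::= <K> w
step 5: stack=$ u w <K>  input=v t w u w u $  — expand <K> ::= v <G> u
step 6: stack=$ u w u <G> v  input=v t w u w u $  — match v
step 7: stack=$ u w u <G>  input=t w u w u $  — expand <G> ::= <K> w
step 8: stack=$ u w u w <K>  input=t w u w u $  — expand <K> ::= t
step 9: stack=$ u w u w t  input=t w u w u $  — match t
step 10: stack=$ u w u w  input=w u w u $  — match w
step 11: stack=$ u w u  input=u w u $  — match u
Stack after step 11: $ u w (top = w).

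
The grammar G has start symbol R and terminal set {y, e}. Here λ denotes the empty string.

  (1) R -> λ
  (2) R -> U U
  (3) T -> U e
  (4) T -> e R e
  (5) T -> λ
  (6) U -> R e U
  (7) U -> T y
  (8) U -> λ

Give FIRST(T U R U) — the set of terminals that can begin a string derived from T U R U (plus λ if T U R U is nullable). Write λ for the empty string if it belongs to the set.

{λ, e, y}

FIRST(R): from R->λ we get {λ}; from R->U U we get {λ, e, y}. So FIRST(R) = {λ, e, y}.
FIRST(T): from T->U e we get {e, y}; from T->e R e we get {e}; from T->λ we get {λ}. So FIRST(T) = {λ, e, y}.
FIRST(U): from U->R e U we get {e, y}; from U->T y we get {e, y}; from U->λ we get {λ}. So FIRST(U) = {λ, e, y}.
FIRST(T U R U): take FIRST of each symbol in turn, carrying on past any symbol whose FIRST contains λ; result {λ, e, y}.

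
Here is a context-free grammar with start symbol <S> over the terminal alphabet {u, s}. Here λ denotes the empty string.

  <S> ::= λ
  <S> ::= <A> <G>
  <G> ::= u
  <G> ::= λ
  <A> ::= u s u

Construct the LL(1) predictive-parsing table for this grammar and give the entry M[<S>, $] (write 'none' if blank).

<S> ::= λ

FIRST(<G>) = {λ, u}
FIRST(<A>) = {u}
FIRST(<S>) = {λ, u}  (via <A> <G>)
FOLLOW(<S>) includes $ since <S> is the start symbol.
FOLLOW(<S>): <S> appears on no right-hand side. Thus FOLLOW(<S>) = {$}.
For <S> ::= λ: FIRST(λ) = {λ}, so it goes in M[<S>, t] for t ∈ {}; since λ ∈ FIRST, also for every t ∈ FOLLOW(<S>) = {$}.
For <S> ::= <A> <G>: FIRST(<A> <G>) = {u}, so it goes in M[<S>, t] for t ∈ {u}.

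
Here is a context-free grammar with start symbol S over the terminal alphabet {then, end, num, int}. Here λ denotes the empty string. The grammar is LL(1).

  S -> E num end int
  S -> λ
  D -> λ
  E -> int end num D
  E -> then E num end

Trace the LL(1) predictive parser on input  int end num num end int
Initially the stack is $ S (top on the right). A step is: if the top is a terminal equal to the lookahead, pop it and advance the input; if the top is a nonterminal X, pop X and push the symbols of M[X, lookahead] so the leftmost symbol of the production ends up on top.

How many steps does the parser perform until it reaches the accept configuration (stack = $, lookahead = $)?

step 1: stack=$ S  input=int end num num end int $  — expand S -> E num end int
step 2: stack=$ int end num E  input=int end num num end int $  — expand E -> int end num D
step 3: stack=$ int end num D num end int  input=int end num num end int $  — match int
step 4: stack=$ int end num D num end  input=end num num end int $  — match end
step 5: stack=$ int end num D num  input=num num end int $  — match num
step 6: stack=$ int end num D  input=num end int $  — expand D -> λ
step 7: stack=$ int end num  input=num end int $  — match num
step 8: stack=$ int end  input=end int $  — match end
step 9: stack=$ int  input=int $  — match int
Accept reached after 9 steps.

9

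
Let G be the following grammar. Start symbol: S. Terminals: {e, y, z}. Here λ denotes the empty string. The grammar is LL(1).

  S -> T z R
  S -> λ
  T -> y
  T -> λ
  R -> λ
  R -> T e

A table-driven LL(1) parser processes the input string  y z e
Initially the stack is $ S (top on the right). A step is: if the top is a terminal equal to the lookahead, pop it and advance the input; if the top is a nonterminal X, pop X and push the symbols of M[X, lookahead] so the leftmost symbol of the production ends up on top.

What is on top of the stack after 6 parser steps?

     Stack    Input    Action
  1  $ S      y z e $  expand S -> T z R
  2  $ R z T  y z e $  expand T -> y
  3  $ R z y  y z e $  match y
  4  $ R z    z e $    match z
  5  $ R      e $      expand R -> T e
  6  $ e T    e $      expand T -> λ
Stack after step 6: $ e (top = e).

e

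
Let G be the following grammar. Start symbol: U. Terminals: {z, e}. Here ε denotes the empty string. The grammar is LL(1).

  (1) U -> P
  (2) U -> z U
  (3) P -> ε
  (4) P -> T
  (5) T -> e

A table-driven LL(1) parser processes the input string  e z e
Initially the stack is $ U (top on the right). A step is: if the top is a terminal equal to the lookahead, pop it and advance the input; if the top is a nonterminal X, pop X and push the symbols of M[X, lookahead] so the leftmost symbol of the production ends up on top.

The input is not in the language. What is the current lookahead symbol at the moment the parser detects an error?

     Stack  Input    Action
  1  $ U  e z e $  expand U -> P
  2  $ P  e z e $  expand P -> T
  3  $ T  e z e $  expand T -> e
  4  $ e  e z e $  match e
  5  $    z e $    error: stack empty but input remains

z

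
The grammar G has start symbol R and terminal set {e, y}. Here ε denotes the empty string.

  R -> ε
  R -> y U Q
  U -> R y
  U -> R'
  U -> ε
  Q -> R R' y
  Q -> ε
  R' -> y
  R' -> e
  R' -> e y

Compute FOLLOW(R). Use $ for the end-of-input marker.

FIRST(R) = {ε, y}
FIRST(R') = {e, y}
FIRST(U) = {ε, e, y}  (via R y, R')
FIRST(Q) = {ε, e, y}  (via R R' y)
FOLLOW(R) includes $ since R is the start symbol.
FOLLOW(R): in U->R y, R is followed by y with FIRST {y}; in Q->R R' y, R is followed by R' y with FIRST {e, y}. Thus FOLLOW(R) = {$, e, y}.
FOLLOW(U): in R->y U Q, U is followed by Q with FIRST {ε, e, y}; in R->y U Q, the suffix after U is nullable, so FOLLOW(U) ⊇ FOLLOW(R) = {$, e, y}. Thus FOLLOW(U) = {$, e, y}.
FOLLOW(Q): in R->y U Q, the suffix after Q is empty, so FOLLOW(Q) ⊇ FOLLOW(R) = {$, e, y}. Thus FOLLOW(Q) = {$, e, y}.
FOLLOW(R'): in U->R', the suffix after R' is empty, so FOLLOW(R') ⊇ FOLLOW(U) = {$, e, y}; in Q->R R' y, R' is followed by y with FIRST {y}. Thus FOLLOW(R') = {$, e, y}.

{$, e, y}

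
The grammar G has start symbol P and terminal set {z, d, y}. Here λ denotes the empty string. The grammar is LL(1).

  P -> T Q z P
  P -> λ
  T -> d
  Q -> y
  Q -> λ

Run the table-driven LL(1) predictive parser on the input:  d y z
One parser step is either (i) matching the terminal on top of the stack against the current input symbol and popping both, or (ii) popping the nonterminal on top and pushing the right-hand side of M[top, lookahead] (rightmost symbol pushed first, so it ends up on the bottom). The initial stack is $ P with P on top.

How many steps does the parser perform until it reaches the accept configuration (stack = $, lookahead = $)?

7

step 1: stack=$ P  input=d y z $  — expand P -> T Q z P
step 2: stack=$ P z Q T  input=d y z $  — expand T -> d
step 3: stack=$ P z Q d  input=d y z $  — match d
step 4: stack=$ P z Q  input=y z $  — expand Q -> y
step 5: stack=$ P z y  input=y z $  — match y
step 6: stack=$ P z  input=z $  — match z
step 7: stack=$ P  input=$  — expand P -> λ
Accept reached after 7 steps.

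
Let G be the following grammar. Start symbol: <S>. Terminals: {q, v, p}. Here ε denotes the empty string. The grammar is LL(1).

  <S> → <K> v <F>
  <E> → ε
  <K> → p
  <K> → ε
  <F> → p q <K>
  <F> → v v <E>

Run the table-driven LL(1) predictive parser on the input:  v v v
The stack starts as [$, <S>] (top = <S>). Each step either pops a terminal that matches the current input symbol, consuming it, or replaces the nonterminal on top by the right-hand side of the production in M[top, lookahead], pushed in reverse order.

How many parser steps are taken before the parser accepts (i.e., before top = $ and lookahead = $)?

7

step 1: stack=$ <S>  input=v v v $  — expand <S> → <K> v <F>
step 2: stack=$ <F> v <K>  input=v v v $  — expand <K> → ε
step 3: stack=$ <F> v  input=v v v $  — match v
step 4: stack=$ <F>  input=v v $  — expand <F> → v v <E>
step 5: stack=$ <E> v v  input=v v $  — match v
step 6: stack=$ <E> v  input=v $  — match v
step 7: stack=$ <E>  input=$  — expand <E> → ε
Accept reached after 7 steps.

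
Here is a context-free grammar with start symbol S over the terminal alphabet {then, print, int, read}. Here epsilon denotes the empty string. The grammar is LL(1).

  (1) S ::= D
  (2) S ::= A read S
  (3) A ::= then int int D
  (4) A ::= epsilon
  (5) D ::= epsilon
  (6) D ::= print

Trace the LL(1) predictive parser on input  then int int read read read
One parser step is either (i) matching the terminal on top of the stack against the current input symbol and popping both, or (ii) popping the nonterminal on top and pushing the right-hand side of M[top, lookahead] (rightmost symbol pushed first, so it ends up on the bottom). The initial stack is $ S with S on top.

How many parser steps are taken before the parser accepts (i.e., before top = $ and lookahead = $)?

      Stack                    Input                          Action
   1  $ S                      then int int read read read $  expand S ::= A read S
   2  $ S read A               then int int read read read $  expand A ::= then int int D
   3  $ S read D int int then  then int int read read read $  match then
   4  $ S read D int int       int int read read read $       match int
   5  $ S read D int           int read read read $           match int
   6  $ S read D               read read read $               expand D ::= epsilon
   7  $ S read                 read read read $               match read
   8  $ S                      read read $                    expand S ::= A read S
   9  $ S read A               read read $                    expand A ::= epsilon
  10  $ S read                 read read $                    match read
  11  $ S                      read $                         expand S ::= A read S
  12  $ S read A               read $                         expand A ::= epsilon
  13  $ S read                 read $                         match read
  14  $ S                      $                              expand S ::= D
  15  $ D                      $                              expand D ::= epsilon
Accept reached after 15 steps.

15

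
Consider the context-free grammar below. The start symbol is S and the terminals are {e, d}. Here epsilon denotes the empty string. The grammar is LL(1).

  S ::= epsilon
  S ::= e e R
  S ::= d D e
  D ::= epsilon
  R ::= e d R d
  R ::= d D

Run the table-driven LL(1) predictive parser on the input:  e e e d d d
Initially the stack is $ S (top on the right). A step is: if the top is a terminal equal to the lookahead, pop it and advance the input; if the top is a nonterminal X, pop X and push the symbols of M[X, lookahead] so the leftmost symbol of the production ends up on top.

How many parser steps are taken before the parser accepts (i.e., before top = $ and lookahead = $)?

      Stack      Input          Action
   1  $ S        e e e d d d $  expand S ::= e e R
   2  $ R e e    e e e d d d $  match e
   3  $ R e      e e d d d $    match e
   4  $ R        e d d d $      expand R ::= e d R d
   5  $ d R d e  e d d d $      match e
   6  $ d R d    d d d $        match d
   7  $ d R      d d $          expand R ::= d D
   8  $ d D d    d d $          match d
   9  $ d D      d $            expand D ::= epsilon
  10  $ d        d $            match d
Accept reached after 10 steps.

10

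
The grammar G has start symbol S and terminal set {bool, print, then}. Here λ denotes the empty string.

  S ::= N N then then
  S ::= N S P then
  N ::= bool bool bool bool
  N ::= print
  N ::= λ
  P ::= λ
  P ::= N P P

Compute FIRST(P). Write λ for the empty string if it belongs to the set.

{λ, bool, print}

FIRST(N): from N::=bool bool bool bool we get {bool}; from N::=print we get {print}; from N::=λ we get {λ}. So FIRST(N) = {λ, bool, print}.
FIRST(S): from S::=N N then then we get {bool, print, then}; from S::=N S P then we get {bool, print, then}. So FIRST(S) = {bool, print, then}.
FIRST(P): from P::=λ we get {λ}; from P::=N P P we get {λ, bool, print}. So FIRST(P) = {λ, bool, print}.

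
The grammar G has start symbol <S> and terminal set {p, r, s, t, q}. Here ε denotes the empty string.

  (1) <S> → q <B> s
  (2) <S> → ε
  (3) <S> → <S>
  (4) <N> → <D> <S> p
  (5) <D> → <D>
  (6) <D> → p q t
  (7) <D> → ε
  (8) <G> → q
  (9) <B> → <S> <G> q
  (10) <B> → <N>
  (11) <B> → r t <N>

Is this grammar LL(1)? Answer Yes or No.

FIRST(<S>) = {ε, q}
FIRST(<N>) = {p, q}
FIRST(<D>) = {ε, p}
FIRST(<G>) = {q}
FIRST(<B>) = {p, q, r}
FOLLOW(<S>) = {$, p, q}
FOLLOW(<N>) = {s}
FOLLOW(<D>) = {p, q}
FOLLOW(<G>) = {q}
FOLLOW(<B>) = {s}
Cell M[<B>, q] receives both <B> → <S> <G> q and <B> → <N> — the grammar is not LL(1).

No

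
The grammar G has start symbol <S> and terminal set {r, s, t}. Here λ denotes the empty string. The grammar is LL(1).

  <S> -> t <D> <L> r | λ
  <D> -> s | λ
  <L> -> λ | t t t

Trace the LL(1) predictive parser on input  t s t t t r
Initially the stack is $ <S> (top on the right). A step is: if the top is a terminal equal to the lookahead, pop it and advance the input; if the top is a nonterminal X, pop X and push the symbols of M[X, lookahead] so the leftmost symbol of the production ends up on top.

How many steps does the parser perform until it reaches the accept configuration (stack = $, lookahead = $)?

     Stack          Input          Action
  1  $ <S>          t s t t t r $  expand <S> -> t <D> <L> r
  2  $ r <L> <D> t  t s t t t r $  match t
  3  $ r <L> <D>    s t t t r $    expand <D> -> s
  4  $ r <L> s      s t t t r $    match s
  5  $ r <L>        t t t r $      expand <L> -> t t t
  6  $ r t t t      t t t r $      match t
  7  $ r t t        t t r $        match t
  8  $ r t          t r $          match t
  9  $ r            r $            match r
Accept reached after 9 steps.

9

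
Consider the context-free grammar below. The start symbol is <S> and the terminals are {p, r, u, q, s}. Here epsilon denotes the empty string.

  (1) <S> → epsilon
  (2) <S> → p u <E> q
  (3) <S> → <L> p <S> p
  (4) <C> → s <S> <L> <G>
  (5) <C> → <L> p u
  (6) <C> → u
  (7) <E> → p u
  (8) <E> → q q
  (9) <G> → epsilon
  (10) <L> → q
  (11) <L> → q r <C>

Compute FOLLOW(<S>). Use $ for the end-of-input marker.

{$, p, q}

FIRST(<E>) = {p, q}
FIRST(<G>) = {epsilon}
FIRST(<L>) = {q}
FIRST(<S>) = {epsilon, p, q}  (via <L> p <S> p)
FIRST(<C>) = {q, s, u}  (via <L> p u)
FOLLOW(<S>) includes $ since <S> is the start symbol.
FOLLOW(<S>): in <S>→<L> p <S> p, <S> is followed by p with FIRST {p}; in <C>→s <S> <L> <G>, <S> is followed by <L> <G> with FIRST {q}. Thus FOLLOW(<S>) = {$, p, q}.
FOLLOW(<E>): in <S>→p u <E> q, <E> is followed by q with FIRST {q}. Thus FOLLOW(<E>) = {q}.
FOLLOW(<C>): in <L>→q r <C>, the suffix after <C> is empty, so FOLLOW(<C>) ⊇ FOLLOW(<L>) = {p}. Thus FOLLOW(<C>) = {p}.
FOLLOW(<G>): in <C>→s <S> <L> <G>, the suffix after <G> is empty, so FOLLOW(<G>) ⊇ FOLLOW(<C>) = {p}. Thus FOLLOW(<G>) = {p}.
FOLLOW(<L>): in <S>→<L> p <S> p, <L> is followed by p <S> p with FIRST {p}; in <C>→s <S> <L> <G>, <L> is followed by <G> with FIRST {epsilon}; in <C>→s <S> <L> <G>, the suffix after <L> is nullable, so FOLLOW(<L>) ⊇ FOLLOW(<C>) = {p}; in <C>→<L> p u, <L> is followed by p u with FIRST {p}. Thus FOLLOW(<L>) = {p}.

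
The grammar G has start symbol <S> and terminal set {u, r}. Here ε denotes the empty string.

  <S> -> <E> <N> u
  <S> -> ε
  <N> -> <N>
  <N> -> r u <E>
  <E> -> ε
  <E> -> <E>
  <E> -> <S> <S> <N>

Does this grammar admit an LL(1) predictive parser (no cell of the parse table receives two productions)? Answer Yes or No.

FIRST(<S>) = {ε, r}
FIRST(<N>) = {r}
FIRST(<E>) = {ε, r}
FOLLOW(<S>) = {$, r}
FOLLOW(<N>) = {r, u}
FOLLOW(<E>) = {r, u}
Cell M[<E>, r] receives both <E> -> ε and <E> -> <E> and <E> -> <S> <S> <N> — the grammar is not LL(1).

No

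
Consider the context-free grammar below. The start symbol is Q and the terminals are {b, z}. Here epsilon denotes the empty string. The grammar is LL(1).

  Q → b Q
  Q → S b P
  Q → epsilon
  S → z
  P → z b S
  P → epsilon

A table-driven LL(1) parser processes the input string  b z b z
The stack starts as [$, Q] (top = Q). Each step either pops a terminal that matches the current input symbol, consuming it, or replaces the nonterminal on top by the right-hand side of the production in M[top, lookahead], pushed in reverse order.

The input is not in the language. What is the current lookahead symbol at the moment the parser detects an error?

     Stack    Input      Action
  1  $ Q      b z b z $  expand Q → b Q
  2  $ Q b    b z b z $  match b
  3  $ Q      z b z $    expand Q → S b P
  4  $ P b S  z b z $    expand S → z
  5  $ P b z  z b z $    match z
  6  $ P b    b z $      match b
  7  $ P      z $        expand P → z b S
  8  $ S b z  z $        match z
  9  $ S b    $          error: top is terminal b but lookahead is $

$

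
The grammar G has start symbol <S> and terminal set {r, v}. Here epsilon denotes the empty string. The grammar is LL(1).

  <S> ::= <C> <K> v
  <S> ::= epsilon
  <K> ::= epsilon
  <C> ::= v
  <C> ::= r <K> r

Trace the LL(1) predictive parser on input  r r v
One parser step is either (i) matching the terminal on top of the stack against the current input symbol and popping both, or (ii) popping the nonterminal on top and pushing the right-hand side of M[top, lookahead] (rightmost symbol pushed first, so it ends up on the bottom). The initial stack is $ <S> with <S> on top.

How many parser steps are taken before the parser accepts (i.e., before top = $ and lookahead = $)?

7

     Stack            Input    Action
  1  $ <S>            r r v $  expand <S> ::= <C> <K> v
  2  $ v <K> <C>      r r v $  expand <C> ::= r <K> r
  3  $ v <K> r <K> r  r r v $  match r
  4  $ v <K> r <K>    r v $    expand <K> ::= epsilon
  5  $ v <K> r        r v $    match r
  6  $ v <K>          v $      expand <K> ::= epsilon
  7  $ v              v $      match v
Accept reached after 7 steps.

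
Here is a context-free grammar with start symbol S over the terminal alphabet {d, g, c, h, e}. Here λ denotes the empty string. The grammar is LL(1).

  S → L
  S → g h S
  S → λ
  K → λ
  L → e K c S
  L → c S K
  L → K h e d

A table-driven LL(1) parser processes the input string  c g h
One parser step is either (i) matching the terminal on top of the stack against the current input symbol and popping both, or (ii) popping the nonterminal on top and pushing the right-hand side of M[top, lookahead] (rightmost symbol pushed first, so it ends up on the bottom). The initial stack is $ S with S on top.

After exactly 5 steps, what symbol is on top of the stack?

h

step 1: stack=$ S  input=c g h $  — expand S → L
step 2: stack=$ L  input=c g h $  — expand L → c S K
step 3: stack=$ K S c  input=c g h $  — match c
step 4: stack=$ K S  input=g h $  — expand S → g h S
step 5: stack=$ K S h g  input=g h $  — match g
Stack after step 5: $ K S h (top = h).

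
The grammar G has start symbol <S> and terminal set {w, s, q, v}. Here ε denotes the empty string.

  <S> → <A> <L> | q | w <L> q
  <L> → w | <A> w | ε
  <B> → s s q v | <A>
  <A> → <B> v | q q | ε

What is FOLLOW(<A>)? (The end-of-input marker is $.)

FIRST(<S>): from <S>→<A> <L> we get {ε, q, s, v, w}; from <S>→q we get {q}; from <S>→w <L> q we get {w}. So FIRST(<S>) = {ε, q, s, v, w}.
FIRST(<L>): from <L>→w we get {w}; from <L>→<A> w we get {q, s, v, w}; from <L>→ε we get {ε}. So FIRST(<L>) = {ε, q, s, v, w}.
FIRST(<B>): from <B>→s s q v we get {s}; from <B>→<A> we get {ε, q, s, v}. So FIRST(<B>) = {ε, q, s, v}.
FIRST(<A>): from <A>→<B> v we get {q, s, v}; from <A>→q q we get {q}; from <A>→ε we get {ε}. So FIRST(<A>) = {ε, q, s, v}.
FOLLOW(<S>) includes $ since <S> is the start symbol.
FOLLOW(<S>): <S> appears on no right-hand side. Thus FOLLOW(<S>) = {$}.
FOLLOW(<L>): in <S>→<A> <L>, the suffix after <L> is empty, so FOLLOW(<L>) ⊇ FOLLOW(<S>) = {$}; in <S>→w <L> q, <L> is followed by q with FIRST {q}. Thus FOLLOW(<L>) = {$, q}.
FOLLOW(<B>): in <A>→<B> v, <B> is followed by v with FIRST {v}. Thus FOLLOW(<B>) = {v}.
FOLLOW(<A>): in <S>→<A> <L>, <A> is followed by <L> with FIRST {ε, q, s, v, w}; in <S>→<A> <L>, the suffix after <A> is nullable, so FOLLOW(<A>) ⊇ FOLLOW(<S>) = {$}; in <L>→<A> w, <A> is followed by w with FIRST {w}; in <B>→<A>, the suffix after <A> is empty, so FOLLOW(<A>) ⊇ FOLLOW(<B>) = {v}. Thus FOLLOW(<A>) = {$, q, s, v, w}.

{$, q, s, v, w}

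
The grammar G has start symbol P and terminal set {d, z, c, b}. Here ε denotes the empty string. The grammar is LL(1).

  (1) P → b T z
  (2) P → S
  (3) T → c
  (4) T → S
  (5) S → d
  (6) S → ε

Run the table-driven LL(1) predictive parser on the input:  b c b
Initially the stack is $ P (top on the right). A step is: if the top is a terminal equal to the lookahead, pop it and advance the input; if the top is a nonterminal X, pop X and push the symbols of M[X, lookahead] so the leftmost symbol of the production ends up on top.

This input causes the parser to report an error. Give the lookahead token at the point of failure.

b

step 1: stack=$ P  input=b c b $  — expand P → b T z
step 2: stack=$ z T b  input=b c b $  — match b
step 3: stack=$ z T  input=c b $  — expand T → c
step 4: stack=$ z c  input=c b $  — match c
step 5: stack=$ z  input=b $  — error: top is terminal z but lookahead is b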